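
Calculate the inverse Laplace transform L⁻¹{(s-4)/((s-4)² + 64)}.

Using frequency shift, L⁻¹{(s-4)/((s-4)² + 64)} = e^(4t)·cos(8t)

Final answer: e^(4t)·cos(8t)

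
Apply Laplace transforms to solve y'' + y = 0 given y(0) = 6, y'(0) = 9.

L{y''} + 1L{y} = 0. s²Y - 6s - 9 + Y = 0. Y(s² + 1) = 6s + 9. Y = (6s + 9)/(s² + 1). Inverting: y(t) = 6cos(t) + 9sin(t)

Final answer: y(t) = 6cos(t) + 9sin(t)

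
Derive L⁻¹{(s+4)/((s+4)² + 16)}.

Using frequency shift: L⁻¹{(s-a)/((s-a)² + b²)} = e^(at)cos(bt). Here a=-4, b=4

Final answer: e^(-4t)·cos(4t)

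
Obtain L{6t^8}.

L{t^n} = n!/s^(n+1). So L{6t^8} = 6·8!/s^9 = 241920/s^9

Final answer: 241920/s^9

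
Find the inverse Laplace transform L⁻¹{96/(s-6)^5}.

L⁻¹{n!/(s-a)^(n+1)} = t^n·e^(at) with n=4, a=6. So L⁻¹{24/(s-6)^5} = t^4·e^(6t), and L⁻¹{96/(s-6)^5} = (96/24)·t^4·e^(6t) = 4·t^4·e^(6t)

Final answer: 4·t^4·e^(6t)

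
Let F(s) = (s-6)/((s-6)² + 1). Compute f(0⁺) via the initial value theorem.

f(0⁺) = lim_{s→∞} sF(s) = lim_{s→∞} s(s-6)/((s-6)² + 1) = 1

Final answer: 1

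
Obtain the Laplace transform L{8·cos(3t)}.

L{cos(ωt)} = s/(s² + ω²), so L{cos(3t)} = s/(s² + 9). Then L{8·cos(3t)} = 8·s/(s² + 9) = 8s/(s² + 9)

Final answer: 8s/(s² + 9)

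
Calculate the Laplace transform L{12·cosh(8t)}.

L{cosh(ωt)} = s/(s² - ω²), so L{cosh(8t)} = s/(s² - 64). Then L{12·cosh(8t)} = 12·s/(s² - 64) = 12s/(s² - 64)

Final answer: 12s/(s² - 64)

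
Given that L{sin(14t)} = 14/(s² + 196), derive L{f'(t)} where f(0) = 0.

L{f'(t)} = s·F(s) - f(0) = s·14/(s² + 196) - 0 = 14s/(s² + 196)

Final answer: 14s/(s² + 196)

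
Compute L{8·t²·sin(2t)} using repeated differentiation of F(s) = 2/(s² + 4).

F(s) = 2/(s² + 4). F'(s) = -4s/(s² + 4)². F''(s) = -4(4 - 3s²)/(s² + 4)³ = (12s² - 16)/(s² + 4)³. So L{t²·sin(2t)} = (-1)² F''(s) = (12s² - 16)/(s² + 4)³. Then L{8·t²·sin(2t)} = 8·(12s² - 16)/(s² + 4)³ = (96s² - 128)/(s² + 4)³

Final answer: (96s² - 128)/(s² + 4)³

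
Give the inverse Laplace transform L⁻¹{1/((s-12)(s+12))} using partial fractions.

Decompose: A/(s-12) + B/(s+12). A = 1/24, B = -1/24. f(t) = (e^(12t) - e^(-12t))/24

Final answer: (e^(12t) - e^(-12t))/24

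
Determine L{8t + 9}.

L{8t + 9} = 8·L{t} + 9·L{1} = 8/s² + 9/s

Final answer: 8/s² + 9/s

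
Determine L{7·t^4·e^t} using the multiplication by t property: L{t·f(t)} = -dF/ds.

Using L{t^n·e^(at)} = n!/(s-a)^(n+1), L{t^4·e^t} = 24/(s-1)^5, so L{7·t^4·e^t} = 7·24/(s-1)^5 = 168/(s-1)^5

Final answer: 168/(s-1)^5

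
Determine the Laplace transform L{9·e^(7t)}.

L{e^(at)} = 1/(s-a), so L{e^(7t)} = 1/(s-7). Then L{9·e^(7t)} = 9/(s-7)

Final answer: 9/(s-7)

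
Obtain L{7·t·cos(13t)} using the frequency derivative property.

L{cos(13t)} = s/(s² + 169). Derivative: d/ds[s/(s² + 169)] = [(s² + 169) - s·2s]/(s² + 169)² = (169 - s²)/(s² + 169)². So L{t·cos(13t)} = -F'(s) = (s² - 169)/(s² + 169)². Then L{7·t·cos(13t)} = 7·(s² - 169)/(s² + 169)²

Final answer: 7·(s² - 169)/(s² + 169)²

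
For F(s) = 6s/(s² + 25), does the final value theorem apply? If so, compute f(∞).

The final value theorem requires all poles of sF(s) in the left half-plane. sF(s) = 6s²/(s² + 25) has poles at s = ±5i (imaginary axis). Theorem does NOT apply (oscillatory system).

Final answer: Not applicable (oscillatory)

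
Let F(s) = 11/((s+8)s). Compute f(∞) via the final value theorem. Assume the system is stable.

f(∞) = lim_{s→0} sF(s) = lim_{s→0} 11/(s+8) = 11/8

Final answer: 11/8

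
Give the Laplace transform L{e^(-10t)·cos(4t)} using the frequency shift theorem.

Frequency shift: L{e^(at)f(t)} = F(s-a). L{e^(-10t)·cos(4t)} = (s+10)/((s+10)² + 16)

Final answer: (s+10)/((s+10)² + 16)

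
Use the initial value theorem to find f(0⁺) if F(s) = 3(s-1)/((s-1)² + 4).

f(0⁺) = lim_{s→∞} sF(s) = lim_{s→∞} 3s(s-1)/((s-1)² + 4) = 3

Final answer: 3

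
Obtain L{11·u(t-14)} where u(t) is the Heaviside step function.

L{u(t-a)} = e^(-as)/s. Here a=14, so L{u(t-14)} = e^(-14s)/s, and L{11·u(t-14)} = 11·e^(-14s)/s

Final answer: 11·e^(-14s)/s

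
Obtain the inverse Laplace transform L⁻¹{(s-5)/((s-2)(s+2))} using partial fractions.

Using partial fractions, f(t) = (-3e^(2t) + 7e^(-2t))/4

Final answer: (-3e^(2t) + 7e^(-2t))/4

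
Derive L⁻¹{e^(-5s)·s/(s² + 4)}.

L⁻¹{s/(s² + 4)} = cos(2t). By the time shift theorem, L⁻¹{e^(-as)F(s)} = u(t-a)f(t-a) with a=5, so L⁻¹{e^(-5s)·s/(s² + 4)} = u(t-5)·cos(2(t-5))

Final answer: u(t-5)·cos(2(t-5))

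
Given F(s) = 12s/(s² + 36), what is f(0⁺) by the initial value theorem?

f(0⁺) = lim_{s→∞} s·12s/(s² + 36) = lim_{s→∞} 12s²/(s² + 36) = 12

Final answer: 12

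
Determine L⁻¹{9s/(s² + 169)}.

This is the form c·s/(s² + a²) with a = 13, c = 9. L⁻¹ = 9·cos(13t)

Final answer: 9·cos(13t)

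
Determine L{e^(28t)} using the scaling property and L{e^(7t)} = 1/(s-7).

Using L{f(at)} = (1/a)F(s/a) with a=4 and f(t) = e^(7t): L{e^(28t)} = (1/4) · 1/((s/4)-7) = (1/4) · 4/(s-28) = 1/(s-28)

Final answer: 1/(s-28)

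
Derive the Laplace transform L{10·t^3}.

L{t^n} = n!/s^(n+1), so L{t^3} = 6/s^4. Then L{10·t^3} = 10·6/s^4 = 60/s^4

Final answer: 60/s^4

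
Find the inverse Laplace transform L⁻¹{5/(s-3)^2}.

L⁻¹{n!/(s-a)^(n+1)} = t^n·e^(at) with n=1, a=3. So L⁻¹{1/(s-3)^2} = t·e^(3t), and L⁻¹{5/(s-3)^2} = (5/1)·t·e^(3t) = 5·t·e^(3t)

Final answer: 5·t·e^(3t)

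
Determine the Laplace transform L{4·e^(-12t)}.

L{e^(at)} = 1/(s-a), so L{e^(-12t)} = 1/(s+12). Then L{4·e^(-12t)} = 4/(s+12)

Final answer: 4/(s+12)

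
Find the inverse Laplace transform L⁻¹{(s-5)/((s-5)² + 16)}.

Using frequency shift, L⁻¹{(s-5)/((s-5)² + 16)} = e^(5t)·cos(4t)

Final answer: e^(5t)·cos(4t)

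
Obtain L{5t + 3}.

L{5t + 3} = 5·L{t} + 3·L{1} = 5/s² + 3/s

Final answer: 5/s² + 3/s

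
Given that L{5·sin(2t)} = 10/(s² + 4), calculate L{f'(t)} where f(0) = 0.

L{f'(t)} = s·F(s) - f(0) = s·10/(s² + 4) - 0 = 10s/(s² + 4)

Final answer: 10s/(s² + 4)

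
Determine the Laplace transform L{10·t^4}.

L{t^n} = n!/s^(n+1), so L{t^4} = 24/s^5. Then L{10·t^4} = 10·24/s^5 = 240/s^5

Final answer: 240/s^5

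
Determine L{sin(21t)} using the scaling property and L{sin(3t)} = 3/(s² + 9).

Using L{f(at)} = (1/a)F(s/a) with a=7: L{sin(21t)} = (1/7) · 3/((s/7)² + 9) = (1/7) · 3·49/(s² + 441) = 21/(s² + 441)

Final answer: 21/(s² + 441)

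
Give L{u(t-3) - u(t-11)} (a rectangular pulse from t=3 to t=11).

L{u(t-a)} = e^(-as)/s. L{u(t-3) - u(t-11)} = (e^(-3s) - e^(-11s))/s

Final answer: (e^(-3s) - e^(-11s))/s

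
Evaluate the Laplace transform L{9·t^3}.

L{t^n} = n!/s^(n+1), so L{t^3} = 6/s^4. Then L{9·t^3} = 9·6/s^4 = 54/s^4

Final answer: 54/s^4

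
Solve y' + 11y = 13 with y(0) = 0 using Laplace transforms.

sY + 11Y = 13/s. Y = 13/(s(s+11)). Partial fractions: Y = 13/11/s - 13/11/(s+11)

Final answer: y(t) = 13/11(1 - e^(-11t))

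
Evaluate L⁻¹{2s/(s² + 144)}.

This is the form c·s/(s² + a²) with a = 12, c = 2. L⁻¹ = 2·cos(12t)

Final answer: 2·cos(12t)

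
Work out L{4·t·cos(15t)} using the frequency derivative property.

L{cos(15t)} = s/(s² + 225). Derivative: d/ds[s/(s² + 225)] = [(s² + 225) - s·2s]/(s² + 225)² = (225 - s²)/(s² + 225)². So L{t·cos(15t)} = -F'(s) = (s² - 225)/(s² + 225)². Then L{4·t·cos(15t)} = 4·(s² - 225)/(s² + 225)²

Final answer: 4·(s² - 225)/(s² + 225)²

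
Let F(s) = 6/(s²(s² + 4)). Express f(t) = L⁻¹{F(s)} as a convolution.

6/(s²(s² + 4)) = (1/s²)·(6/(s² + 4)) = L{t}·L{3·sin(2t)}. So f(t) = t*(3·sin(2t)) = ∫₀ᵗ 3τ·sin(2(t-τ)) dτ

Final answer: ∫₀ᵗ 3τ·sin(2(t-τ)) dτ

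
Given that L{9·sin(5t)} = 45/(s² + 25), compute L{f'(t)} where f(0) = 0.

L{f'(t)} = s·F(s) - f(0) = s·45/(s² + 25) - 0 = 45s/(s² + 25)

Final answer: 45s/(s² + 25)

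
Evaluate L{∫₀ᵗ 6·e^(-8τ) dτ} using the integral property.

L{∫₀ᵗ f(τ)dτ} = F(s)/s with F(s) = 6/(s+8), so L{∫₀ᵗ 6·e^(-8τ) dτ} = 6/(s(s+8))

Final answer: 6/(s(s+8))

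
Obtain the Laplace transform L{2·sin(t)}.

L{sin(ωt)} = ω/(s² + ω²), so L{sin(t)} = 1/(s² + 1). Then L{2·sin(t)} = 2·1/(s² + 1) = 2/(s² + 1)

Final answer: 2/(s² + 1)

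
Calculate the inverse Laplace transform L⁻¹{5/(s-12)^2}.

L⁻¹{n!/(s-a)^(n+1)} = t^n·e^(at) with n=1, a=12. So L⁻¹{1/(s-12)^2} = t·e^(12t), and L⁻¹{5/(s-12)^2} = (5/1)·t·e^(12t) = 5·t·e^(12t)

Final answer: 5·t·e^(12t)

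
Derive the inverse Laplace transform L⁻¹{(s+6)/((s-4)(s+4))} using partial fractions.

Using partial fractions, f(t) = (10e^(4t) - 2e^(-4t))/8

Final answer: (10e^(4t) - 2e^(-4t))/8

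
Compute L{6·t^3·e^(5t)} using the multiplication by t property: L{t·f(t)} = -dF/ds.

Using L{t^n·e^(at)} = n!/(s-a)^(n+1), L{t^3·e^(5t)} = 6/(s-5)^4, so L{6·t^3·e^(5t)} = 6·6/(s-5)^4 = 36/(s-5)^4

Final answer: 36/(s-5)^4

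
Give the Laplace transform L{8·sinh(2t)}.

L{sinh(ωt)} = ω/(s² - ω²), so L{sinh(2t)} = 2/(s² - 4). Then L{8·sinh(2t)} = 8·2/(s² - 4) = 16/(s² - 4)

Final answer: 16/(s² - 4)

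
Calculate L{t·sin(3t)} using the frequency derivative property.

L{sin(3t)} = 3/(s² + 9). By L{t·f(t)} = -F'(s): -d/ds[3/(s² + 9)] = -(3)·(-2s)/(s² + 9)² = 6s/(s² + 9)²

Final answer: 6s/(s² + 9)²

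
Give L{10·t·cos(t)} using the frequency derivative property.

L{cos(t)} = s/(s² + 1). Derivative: d/ds[s/(s² + 1)] = [(s² + 1) - s·2s]/(s² + 1)² = (1 - s²)/(s² + 1)². So L{t·cos(t)} = -F'(s) = (s² - 1)/(s² + 1)². Then L{10·t·cos(t)} = 10·(s² - 1)/(s² + 1)²

Final answer: 10·(s² - 1)/(s² + 1)²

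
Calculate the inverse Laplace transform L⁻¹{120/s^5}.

L⁻¹{n!/s^(n+1)} = t^n with n=4. So L⁻¹{24/s^5} = t^4, and L⁻¹{120/s^5} = (120/24)·t^4 = 5·t^4

Final answer: 5·t^4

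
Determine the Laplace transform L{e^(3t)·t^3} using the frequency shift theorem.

L{e^(at)·t^n} = n!/(s-a)^(n+1), so L{e^(3t)·t^3} = 6/(s-3)^4

Final answer: 6/(s-3)^4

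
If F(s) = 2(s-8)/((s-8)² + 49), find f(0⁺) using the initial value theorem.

f(0⁺) = lim_{s→∞} sF(s) = lim_{s→∞} 2s(s-8)/((s-8)² + 49) = 2

Final answer: 2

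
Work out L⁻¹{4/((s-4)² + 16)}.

Form: b/((s-a)² + b²) → e^(at)sin(bt). With a=4, b=4

Final answer: e^(4t)·sin(4t)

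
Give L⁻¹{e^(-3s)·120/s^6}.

L⁻¹{120/s^6} = t^5. By the time shift theorem, L⁻¹{e^(-as)F(s)} = u(t-a)f(t-a) with a=3, so L⁻¹{e^(-3s)·120/s^6} = u(t-3)·(t-3)^5

Final answer: u(t-3)·(t-3)^5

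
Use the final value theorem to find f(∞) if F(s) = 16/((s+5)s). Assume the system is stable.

f(∞) = lim_{s→0} sF(s) = lim_{s→0} 16/(s+5) = 16/5

Final answer: 16/5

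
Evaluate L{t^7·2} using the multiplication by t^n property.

L{2} = 2/s. d^1/ds^1[1/s] = -1/s². d^2/ds^2[1/s] = 2/s^3. d^3/ds^3[1/s] = -6/s^4. d^4/ds^4[1/s] = 24/s^5. d^5/ds^5[1/s] = -120/s^6. d^6/ds^6[1/s] = 720/s^7. d^7/ds^7[1/s] = -5040/s^8. So L{t^7} = (-1)^{7}·-5040/s^8 = 5040/s^8. Then L{t^7·2} = 2·5040/s^8 = 10080/s^8

Final answer: 10080/s^8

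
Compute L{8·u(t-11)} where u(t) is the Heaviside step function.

L{u(t-a)} = e^(-as)/s. Here a=11, so L{u(t-11)} = e^(-11s)/s, and L{8·u(t-11)} = 8·e^(-11s)/s

Final answer: 8·e^(-11s)/s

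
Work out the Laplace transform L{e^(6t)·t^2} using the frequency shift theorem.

L{e^(at)·t^n} = n!/(s-a)^(n+1), so L{e^(6t)·t^2} = 2/(s-6)^3

Final answer: 2/(s-6)^3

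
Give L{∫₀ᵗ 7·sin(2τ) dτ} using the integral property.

L{∫₀ᵗ f(τ)dτ} = F(s)/s with F(s) = 14/(s² + 4), so the result is (14/(s² + 4))/s = 14/(s(s² + 4))

Final answer: 14/(s(s² + 4))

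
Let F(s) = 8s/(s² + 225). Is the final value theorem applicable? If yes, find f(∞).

The final value theorem requires all poles of sF(s) in the left half-plane. sF(s) = 8s²/(s² + 225) has poles at s = ±15i (imaginary axis). Theorem does NOT apply (oscillatory system).

Final answer: Not applicable (oscillatory)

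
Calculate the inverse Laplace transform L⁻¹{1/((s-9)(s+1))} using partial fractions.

Decompose: A/(s-9) + B/(s+1). A = 1/10, B = -1/10. f(t) = (e^(9t) - e^(-t))/10

Final answer: (e^(9t) - e^(-t))/10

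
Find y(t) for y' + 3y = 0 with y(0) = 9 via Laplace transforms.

L{y'} + 3L{y} = 0. sY - 9 + 3Y = 0. Y(s+3) = 9. Y = 9/(s+3)

Final answer: y(t) = 9e^(-3t)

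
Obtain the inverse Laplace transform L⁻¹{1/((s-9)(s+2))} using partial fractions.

Decompose: A/(s-9) + B/(s+2). A = 1/11, B = -1/11. f(t) = (e^(9t) - e^(-2t))/11

Final answer: (e^(9t) - e^(-2t))/11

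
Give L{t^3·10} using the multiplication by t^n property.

L{10} = 10/s. d^1/ds^1[1/s] = -1/s². d^2/ds^2[1/s] = 2/s^3. d^3/ds^3[1/s] = -6/s^4. So L{t^3} = (-1)^{3}·-6/s^4 = 6/s^4. Then L{t^3·10} = 10·6/s^4 = 60/s^4

Final answer: 60/s^4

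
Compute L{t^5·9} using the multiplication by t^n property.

L{9} = 9/s. d^1/ds^1[1/s] = -1/s². d^2/ds^2[1/s] = 2/s^3. d^3/ds^3[1/s] = -6/s^4. d^4/ds^4[1/s] = 24/s^5. d^5/ds^5[1/s] = -120/s^6. So L{t^5} = (-1)^{5}·-120/s^6 = 120/s^6. Then L{t^5·9} = 9·120/s^6 = 1080/s^6

Final answer: 1080/s^6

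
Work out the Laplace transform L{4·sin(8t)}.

L{sin(ωt)} = ω/(s² + ω²), so L{sin(8t)} = 8/(s² + 64). Then L{4·sin(8t)} = 4·8/(s² + 64) = 32/(s² + 64)

Final answer: 32/(s² + 64)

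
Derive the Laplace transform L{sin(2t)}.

L{sin(ωt)} = ω/(s² + ω²), so L{sin(2t)} = 2/(s² + 4)

Final answer: 2/(s² + 4)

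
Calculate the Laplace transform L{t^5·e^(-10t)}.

L{t^n·e^(at)} = n!/(s-a)^(n+1), so L{t^5·e^(-10t)} = 120/(s+10)^6

Final answer: 120/(s+10)^6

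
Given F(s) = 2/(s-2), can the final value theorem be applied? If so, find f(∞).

sF(s) = 2s/(s-2) has a pole at s = 2 in the right half-plane. Theorem does NOT apply (unstable system; f(t) = 2·e^(2t) grows without bound).

Final answer: Not applicable (unstable)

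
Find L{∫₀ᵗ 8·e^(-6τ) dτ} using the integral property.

L{∫₀ᵗ f(τ)dτ} = F(s)/s with F(s) = 8/(s+6), so L{∫₀ᵗ 8·e^(-6τ) dτ} = 8/(s(s+6))

Final answer: 8/(s(s+6))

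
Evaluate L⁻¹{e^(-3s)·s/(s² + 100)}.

L⁻¹{s/(s² + 100)} = cos(10t). By the time shift theorem, L⁻¹{e^(-as)F(s)} = u(t-a)f(t-a) with a=3, so L⁻¹{e^(-3s)·s/(s² + 100)} = u(t-3)·cos(10(t-3))

Final answer: u(t-3)·cos(10(t-3))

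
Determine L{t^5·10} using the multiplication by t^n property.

L{10} = 10/s. d^1/ds^1[1/s] = -1/s². d^2/ds^2[1/s] = 2/s^3. d^3/ds^3[1/s] = -6/s^4. d^4/ds^4[1/s] = 24/s^5. d^5/ds^5[1/s] = -120/s^6. So L{t^5} = (-1)^{5}·-120/s^6 = 120/s^6. Then L{t^5·10} = 10·120/s^6 = 1200/s^6

Final answer: 1200/s^6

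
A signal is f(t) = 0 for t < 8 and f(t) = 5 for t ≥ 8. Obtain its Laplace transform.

f(t) = 5·u(t-8). L{u(t-8)} = e^(-8s)/s, so L{f(t)} = 5·e^(-8s)/s

Final answer: 5·e^(-8s)/s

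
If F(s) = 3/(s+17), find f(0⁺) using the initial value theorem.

f(0⁺) = lim_{s→∞} s·3/(s+17) = lim_{s→∞} 3s/(s+17) = 3

Final answer: 3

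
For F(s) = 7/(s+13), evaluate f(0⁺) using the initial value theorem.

f(0⁺) = lim_{s→∞} s·7/(s+13) = lim_{s→∞} 7s/(s+13) = 7

Final answer: 7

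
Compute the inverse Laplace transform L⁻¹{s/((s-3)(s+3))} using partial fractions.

Using partial fractions, f(t) = (3e^(3t) + 3e^(-3t))/6

Final answer: (3e^(3t) + 3e^(-3t))/6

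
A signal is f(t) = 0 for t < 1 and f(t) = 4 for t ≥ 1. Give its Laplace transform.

f(t) = 4·u(t-1). L{u(t-1)} = e^(-s)/s, so L{f(t)} = 4·e^(-s)/s

Final answer: 4·e^(-s)/s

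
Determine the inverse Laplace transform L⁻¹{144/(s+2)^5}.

L⁻¹{n!/(s-a)^(n+1)} = t^n·e^(at) with n=4, a=-2. So L⁻¹{24/(s+2)^5} = t^4·e^(-2t), and L⁻¹{144/(s+2)^5} = (144/24)·t^4·e^(-2t) = 6·t^4·e^(-2t)

Final answer: 6·t^4·e^(-2t)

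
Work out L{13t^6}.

L{t^n} = n!/s^(n+1). So L{13t^6} = 13·6!/s^7 = 9360/s^7

Final answer: 9360/s^7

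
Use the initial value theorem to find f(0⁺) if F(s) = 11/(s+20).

f(0⁺) = lim_{s→∞} s·11/(s+20) = lim_{s→∞} 11s/(s+20) = 11

Final answer: 11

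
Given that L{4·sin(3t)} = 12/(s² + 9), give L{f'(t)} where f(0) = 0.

L{f'(t)} = s·F(s) - f(0) = s·12/(s² + 9) - 0 = 12s/(s² + 9)

Final answer: 12s/(s² + 9)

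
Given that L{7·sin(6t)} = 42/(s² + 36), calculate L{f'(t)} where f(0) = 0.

L{f'(t)} = s·F(s) - f(0) = s·42/(s² + 36) - 0 = 42s/(s² + 36)

Final answer: 42s/(s² + 36)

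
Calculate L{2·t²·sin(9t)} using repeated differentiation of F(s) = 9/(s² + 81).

F(s) = 9/(s² + 81). F'(s) = -18s/(s² + 81)². F''(s) = -18(81 - 3s²)/(s² + 81)³ = (54s² - 1458)/(s² + 81)³. So L{t²·sin(9t)} = (-1)² F''(s) = (54s² - 1458)/(s² + 81)³. Then L{2·t²·sin(9t)} = 2·(54s² - 1458)/(s² + 81)³ = (108s² - 2916)/(s² + 81)³

Final answer: (108s² - 2916)/(s² + 81)³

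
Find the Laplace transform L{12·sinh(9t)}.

L{sinh(ωt)} = ω/(s² - ω²), so L{sinh(9t)} = 9/(s² - 81). Then L{12·sinh(9t)} = 12·9/(s² - 81) = 108/(s² - 81)

Final answer: 108/(s² - 81)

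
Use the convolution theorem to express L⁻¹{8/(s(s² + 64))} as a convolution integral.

8/(s(s² + 64)) = (1/s)·(8/(s² + 64)) = L{1}·L{sin(8t)}. So f(t) = 1*(sin(8t)) = ∫₀ᵗ sin(8τ) dτ

Final answer: ∫₀ᵗ sin(8τ) dτ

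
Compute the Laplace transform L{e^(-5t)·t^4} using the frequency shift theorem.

L{e^(at)·t^n} = n!/(s-a)^(n+1), so L{e^(-5t)·t^4} = 24/(s+5)^5

Final answer: 24/(s+5)^5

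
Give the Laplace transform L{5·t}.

L{t^n} = n!/s^(n+1), so L{t} = 1/s^2. Then L{5·t} = 5·1/s^2 = 5/s^2

Final answer: 5/s^2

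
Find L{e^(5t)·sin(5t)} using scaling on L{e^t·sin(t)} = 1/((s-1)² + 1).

Scaling with a=5: L{e^(5t)·sin(5t)} = (1/5) · 1/((s/5-1)² + 1). Simplifying: 5/((s-5)² + 25)

Final answer: 5/((s-5)² + 25)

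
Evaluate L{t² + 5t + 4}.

L{t² + 5t + 4} = 2/s³ + 5/s² + 4/s = 2/s³ + 5/s² + 4/s

Final answer: 2/s³ + 5/s² + 4/s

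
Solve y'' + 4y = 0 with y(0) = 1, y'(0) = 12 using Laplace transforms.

L{y''} + 4L{y} = 0. s²Y - s - 12 + 4Y = 0. Y(s² + 4) = s + 12. Y = (s + 12)/(s² + 4). Inverting: y(t) = cos(2t) + 6sin(2t)

Final answer: y(t) = cos(2t) + 6sin(2t)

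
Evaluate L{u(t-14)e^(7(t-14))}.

u(t-a)f(t-a) with f(t)=e^(7t). L{e^(7t)} = 1/(s-7). By time shift: e^(-14s)/(s-7)

Final answer: e^(-14s)/(s-7)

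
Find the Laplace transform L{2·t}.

L{t^n} = n!/s^(n+1), so L{t} = 1/s^2. Then L{2·t} = 2·1/s^2 = 2/s^2

Final answer: 2/s^2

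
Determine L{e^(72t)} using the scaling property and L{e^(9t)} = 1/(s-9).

Using L{f(at)} = (1/a)F(s/a) with a=8 and f(t) = e^(9t): L{e^(72t)} = (1/8) · 1/((s/8)-9) = (1/8) · 8/(s-72) = 1/(s-72)

Final answer: 1/(s-72)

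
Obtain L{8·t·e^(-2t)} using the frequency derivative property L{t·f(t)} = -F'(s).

L{e^(-2t)} = 1/(s+2). By frequency derivative: L{t·e^(-2t)} = -d/ds[1/(s+2)] = -(-1)/(s+2)² = 1/(s+2)². Then L{8·t·e^(-2t)} = 8·1/(s+2)² = 8/(s+2)²

Final answer: 8/(s+2)²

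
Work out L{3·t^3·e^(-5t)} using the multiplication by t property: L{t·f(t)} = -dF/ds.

Using L{t^n·e^(at)} = n!/(s-a)^(n+1), L{t^3·e^(-5t)} = 6/(s+5)^4, so L{3·t^3·e^(-5t)} = 3·6/(s+5)^4 = 18/(s+5)^4

Final answer: 18/(s+5)^4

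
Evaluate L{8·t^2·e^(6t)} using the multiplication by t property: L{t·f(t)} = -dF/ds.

Using L{t^n·e^(at)} = n!/(s-a)^(n+1), L{t^2·e^(6t)} = 2/(s-6)^3, so L{8·t^2·e^(6t)} = 8·2/(s-6)^3 = 16/(s-6)^3

Final answer: 16/(s-6)^3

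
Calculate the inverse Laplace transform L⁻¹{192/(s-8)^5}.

L⁻¹{n!/(s-a)^(n+1)} = t^n·e^(at) with n=4, a=8. So L⁻¹{24/(s-8)^5} = t^4·e^(8t), and L⁻¹{192/(s-8)^5} = (192/24)·t^4·e^(8t) = 8·t^4·e^(8t)

Final answer: 8·t^4·e^(8t)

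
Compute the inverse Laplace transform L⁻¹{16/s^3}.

L⁻¹{n!/s^(n+1)} = t^n with n=2. So L⁻¹{2/s^3} = t^2, and L⁻¹{16/s^3} = (16/2)·t^2 = 8·t^2

Final answer: 8·t^2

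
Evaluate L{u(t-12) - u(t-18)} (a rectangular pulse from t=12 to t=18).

L{u(t-a)} = e^(-as)/s. L{u(t-12) - u(t-18)} = (e^(-12s) - e^(-18s))/s

Final answer: (e^(-12s) - e^(-18s))/s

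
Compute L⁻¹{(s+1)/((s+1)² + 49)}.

Using frequency shift: L⁻¹{(s-a)/((s-a)² + b²)} = e^(at)cos(bt). Here a=-1, b=7

Final answer: e^(-t)·cos(7t)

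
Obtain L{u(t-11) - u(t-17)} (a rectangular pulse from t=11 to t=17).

L{u(t-a)} = e^(-as)/s. L{u(t-11) - u(t-17)} = (e^(-11s) - e^(-17s))/s

Final answer: (e^(-11s) - e^(-17s))/s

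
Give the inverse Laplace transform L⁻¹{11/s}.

L⁻¹{c/s} = c, so L⁻¹{11/s} = 11

Final answer: 11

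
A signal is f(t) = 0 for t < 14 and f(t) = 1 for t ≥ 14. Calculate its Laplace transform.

f(t) = u(t-14). L{u(t-14)} = e^(-14s)/s, so L{f(t)} = e^(-14s)/s

Final answer: e^(-14s)/s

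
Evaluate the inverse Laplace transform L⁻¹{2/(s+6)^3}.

L⁻¹{n!/(s-a)^(n+1)} = t^n·e^(at), so L⁻¹{2/(s+6)^3} = t^2·e^(-6t)

Final answer: t^2·e^(-6t)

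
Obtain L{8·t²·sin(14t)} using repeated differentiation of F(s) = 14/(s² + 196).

F(s) = 14/(s² + 196). F'(s) = -28s/(s² + 196)². F''(s) = -28(196 - 3s²)/(s² + 196)³ = (84s² - 5488)/(s² + 196)³. So L{t²·sin(14t)} = (-1)² F''(s) = (84s² - 5488)/(s² + 196)³. Then L{8·t²·sin(14t)} = 8·(84s² - 5488)/(s² + 196)³ = (672s² - 43904)/(s² + 196)³

Final answer: (672s² - 43904)/(s² + 196)³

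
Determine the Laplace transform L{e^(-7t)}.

L{e^(at)} = 1/(s-a), so L{e^(-7t)} = 1/(s+7)

Final answer: 1/(s+7)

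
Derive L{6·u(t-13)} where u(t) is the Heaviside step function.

L{u(t-a)} = e^(-as)/s. Here a=13, so L{u(t-13)} = e^(-13s)/s, and L{6·u(t-13)} = 6·e^(-13s)/s

Final answer: 6·e^(-13s)/s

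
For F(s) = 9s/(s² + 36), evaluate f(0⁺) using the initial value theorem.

f(0⁺) = lim_{s→∞} s·9s/(s² + 36) = lim_{s→∞} 9s²/(s² + 36) = 9

Final answer: 9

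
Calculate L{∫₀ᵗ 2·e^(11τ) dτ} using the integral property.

L{∫₀ᵗ f(τ)dτ} = F(s)/s with F(s) = 2/(s-11), so L{∫₀ᵗ 2·e^(11τ) dτ} = 2/(s(s-11))

Final answer: 2/(s(s-11))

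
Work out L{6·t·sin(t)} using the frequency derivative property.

L{sin(t)} = 1/(s² + 1). By L{t·f(t)} = -F'(s): -d/ds[1/(s² + 1)] = -(1)·(-2s)/(s² + 1)² = 2s/(s² + 1)². Then L{6·t·sin(t)} = 6·2s/(s² + 1)² = 12s/(s² + 1)²

Final answer: 12s/(s² + 1)²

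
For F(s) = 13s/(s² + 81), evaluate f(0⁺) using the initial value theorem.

f(0⁺) = lim_{s→∞} s·13s/(s² + 81) = lim_{s→∞} 13s²/(s² + 81) = 13

Final answer: 13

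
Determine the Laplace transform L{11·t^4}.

L{t^n} = n!/s^(n+1), so L{t^4} = 24/s^5. Then L{11·t^4} = 11·24/s^5 = 264/s^5

Final answer: 264/s^5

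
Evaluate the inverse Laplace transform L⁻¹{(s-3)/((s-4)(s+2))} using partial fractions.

Using partial fractions, f(t) = (e^(4t) + 5e^(-2t))/6

Final answer: (e^(4t) + 5e^(-2t))/6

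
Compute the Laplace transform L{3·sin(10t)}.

L{sin(ωt)} = ω/(s² + ω²), so L{sin(10t)} = 10/(s² + 100). Then L{3·sin(10t)} = 3·10/(s² + 100) = 30/(s² + 100)

Final answer: 30/(s² + 100)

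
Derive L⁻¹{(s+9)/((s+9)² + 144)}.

Using frequency shift: L⁻¹{(s-a)/((s-a)² + b²)} = e^(at)cos(bt). Here a=-9, b=12

Final answer: e^(-9t)·cos(12t)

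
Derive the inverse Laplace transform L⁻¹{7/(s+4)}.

L⁻¹{1/(s-a)} = e^(at), so L⁻¹{1/(s+4)} = e^(-4t), and L⁻¹{7/(s+4)} = 7·e^(-4t)

Final answer: 7·e^(-4t)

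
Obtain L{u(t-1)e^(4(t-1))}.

u(t-a)f(t-a) with f(t)=e^(4t). L{e^(4t)} = 1/(s-4). By time shift: e^(-s)/(s-4)

Final answer: e^(-s)/(s-4)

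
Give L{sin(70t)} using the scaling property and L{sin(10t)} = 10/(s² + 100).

Using L{f(at)} = (1/a)F(s/a) with a=7: L{sin(70t)} = (1/7) · 10/((s/7)² + 100) = (1/7) · 10·49/(s² + 4900) = 70/(s² + 4900)

Final answer: 70/(s² + 4900)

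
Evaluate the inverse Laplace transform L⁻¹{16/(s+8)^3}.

L⁻¹{n!/(s-a)^(n+1)} = t^n·e^(at) with n=2, a=-8. So L⁻¹{2/(s+8)^3} = t^2·e^(-8t), and L⁻¹{16/(s+8)^3} = (16/2)·t^2·e^(-8t) = 8·t^2·e^(-8t)

Final answer: 8·t^2·e^(-8t)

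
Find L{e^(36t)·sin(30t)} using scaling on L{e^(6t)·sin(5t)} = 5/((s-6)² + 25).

Scaling with a=6: L{e^(36t)·sin(30t)} = (1/6) · 5/((s/6-6)² + 25). Simplifying: 30/((s-36)² + 900)

Final answer: 30/((s-36)² + 900)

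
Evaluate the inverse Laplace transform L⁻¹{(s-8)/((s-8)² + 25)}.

Using frequency shift, L⁻¹{(s-8)/((s-8)² + 25)} = e^(8t)·cos(5t)

Final answer: e^(8t)·cos(5t)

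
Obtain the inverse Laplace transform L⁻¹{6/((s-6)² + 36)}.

Using frequency shift, L⁻¹{6/((s-6)² + 36)} = e^(6t)·sin(6t)

Final answer: e^(6t)·sin(6t)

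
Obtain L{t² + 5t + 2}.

L{t² + 5t + 2} = 2/s³ + 5/s² + 2/s = 2/s³ + 5/s² + 2/s

Final answer: 2/s³ + 5/s² + 2/s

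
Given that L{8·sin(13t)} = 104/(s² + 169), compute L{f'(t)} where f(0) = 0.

L{f'(t)} = s·F(s) - f(0) = s·104/(s² + 169) - 0 = 104s/(s² + 169)

Final answer: 104s/(s² + 169)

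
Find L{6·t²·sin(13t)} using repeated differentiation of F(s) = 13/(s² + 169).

F(s) = 13/(s² + 169). F'(s) = -26s/(s² + 169)². F''(s) = -26(169 - 3s²)/(s² + 169)³ = (78s² - 4394)/(s² + 169)³. So L{t²·sin(13t)} = (-1)² F''(s) = (78s² - 4394)/(s² + 169)³. Then L{6·t²·sin(13t)} = 6·(78s² - 4394)/(s² + 169)³ = (468s² - 26364)/(s² + 169)³

Final answer: (468s² - 26364)/(s² + 169)³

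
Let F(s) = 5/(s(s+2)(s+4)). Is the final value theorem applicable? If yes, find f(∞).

Poles of sF(s) = 5/((s+2)(s+4)) are at s = -2 and s = -4, both in the left half-plane. Theorem applies. f(∞) = lim_{s→0} sF(s) = 5/(2·4) = 5/8

Final answer: 5/8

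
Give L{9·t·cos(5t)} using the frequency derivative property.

L{cos(5t)} = s/(s² + 25). Derivative: d/ds[s/(s² + 25)] = [(s² + 25) - s·2s]/(s² + 25)² = (25 - s²)/(s² + 25)². So L{t·cos(5t)} = -F'(s) = (s² - 25)/(s² + 25)². Then L{9·t·cos(5t)} = 9·(s² - 25)/(s² + 25)²

Final answer: 9·(s² - 25)/(s² + 25)²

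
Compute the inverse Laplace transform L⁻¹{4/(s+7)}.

L⁻¹{1/(s-a)} = e^(at), so L⁻¹{1/(s+7)} = e^(-7t), and L⁻¹{4/(s+7)} = 4·e^(-7t)

Final answer: 4·e^(-7t)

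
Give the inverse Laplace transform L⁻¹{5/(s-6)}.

L⁻¹{1/(s-a)} = e^(at), so L⁻¹{1/(s-6)} = e^(6t), and L⁻¹{5/(s-6)} = 5·e^(6t)

Final answer: 5·e^(6t)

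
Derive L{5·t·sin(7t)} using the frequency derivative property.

L{sin(7t)} = 7/(s² + 49). By L{t·f(t)} = -F'(s): -d/ds[7/(s² + 49)] = -(7)·(-2s)/(s² + 49)² = 14s/(s² + 49)². Then L{5·t·sin(7t)} = 5·14s/(s² + 49)² = 70s/(s² + 49)²

Final answer: 70s/(s² + 49)²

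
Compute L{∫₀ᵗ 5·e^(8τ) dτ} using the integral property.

L{∫₀ᵗ f(τ)dτ} = F(s)/s with F(s) = 5/(s-8), so L{∫₀ᵗ 5·e^(8τ) dτ} = 5/(s(s-8))

Final answer: 5/(s(s-8))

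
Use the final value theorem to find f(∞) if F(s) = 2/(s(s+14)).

f(∞) = lim_{s→0} s·2/(s(s+14)) = lim_{s→0} 2/(s+14) = 2/14 = 1/7

Final answer: 1/7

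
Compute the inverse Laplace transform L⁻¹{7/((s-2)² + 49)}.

Using frequency shift, L⁻¹{7/((s-2)² + 49)} = e^(2t)·sin(7t)

Final answer: e^(2t)·sin(7t)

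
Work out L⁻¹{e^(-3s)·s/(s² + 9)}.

L⁻¹{s/(s² + 9)} = cos(3t). By the time shift theorem, L⁻¹{e^(-as)F(s)} = u(t-a)f(t-a) with a=3, so L⁻¹{e^(-3s)·s/(s² + 9)} = u(t-3)·cos(3(t-3))

Final answer: u(t-3)·cos(3(t-3))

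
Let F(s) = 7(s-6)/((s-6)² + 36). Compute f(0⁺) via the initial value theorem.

f(0⁺) = lim_{s→∞} sF(s) = lim_{s→∞} 7s(s-6)/((s-6)² + 36) = 7

Final answer: 7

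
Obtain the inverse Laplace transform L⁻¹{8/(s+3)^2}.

L⁻¹{n!/(s-a)^(n+1)} = t^n·e^(at) with n=1, a=-3. So L⁻¹{1/(s+3)^2} = t·e^(-3t), and L⁻¹{8/(s+3)^2} = (8/1)·t·e^(-3t) = 8·t·e^(-3t)

Final answer: 8·t·e^(-3t)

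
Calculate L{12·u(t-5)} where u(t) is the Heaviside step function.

L{u(t-a)} = e^(-as)/s. Here a=5, so L{u(t-5)} = e^(-5s)/s, and L{12·u(t-5)} = 12·e^(-5s)/s

Final answer: 12·e^(-5s)/s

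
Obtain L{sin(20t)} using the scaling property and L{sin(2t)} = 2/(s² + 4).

Using L{f(at)} = (1/a)F(s/a) with a=10: L{sin(20t)} = (1/10) · 2/((s/10)² + 4) = (1/10) · 2·100/(s² + 400) = 20/(s² + 400)

Final answer: 20/(s² + 400)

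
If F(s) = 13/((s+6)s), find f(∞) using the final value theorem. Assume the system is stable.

f(∞) = lim_{s→0} sF(s) = lim_{s→0} 13/(s+6) = 13/6

Final answer: 13/6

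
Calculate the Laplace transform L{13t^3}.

L{13t^3} = 13 · L{t^3} = 13 · 6/s^4 = 78/s^4

Final answer: 78/s^4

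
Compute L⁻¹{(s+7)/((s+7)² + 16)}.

Using frequency shift: L⁻¹{(s-a)/((s-a)² + b²)} = e^(at)cos(bt). Here a=-7, b=4

Final answer: e^(-7t)·cos(4t)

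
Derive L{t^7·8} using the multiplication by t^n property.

L{8} = 8/s. d^1/ds^1[1/s] = -1/s². d^2/ds^2[1/s] = 2/s^3. d^3/ds^3[1/s] = -6/s^4. d^4/ds^4[1/s] = 24/s^5. d^5/ds^5[1/s] = -120/s^6. d^6/ds^6[1/s] = 720/s^7. d^7/ds^7[1/s] = -5040/s^8. So L{t^7} = (-1)^{7}·-5040/s^8 = 5040/s^8. Then L{t^7·8} = 8·5040/s^8 = 40320/s^8

Final answer: 40320/s^8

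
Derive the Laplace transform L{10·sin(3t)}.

L{sin(ωt)} = ω/(s² + ω²), so L{sin(3t)} = 3/(s² + 9). Then L{10·sin(3t)} = 10·3/(s² + 9) = 30/(s² + 9)

Final answer: 30/(s² + 9)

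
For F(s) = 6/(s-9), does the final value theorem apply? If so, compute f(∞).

sF(s) = 6s/(s-9) has a pole at s = 9 in the right half-plane. Theorem does NOT apply (unstable system; f(t) = 6·e^(9t) grows without bound).

Final answer: Not applicable (unstable)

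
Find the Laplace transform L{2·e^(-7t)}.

L{e^(at)} = 1/(s-a), so L{e^(-7t)} = 1/(s+7). Then L{2·e^(-7t)} = 2/(s+7)

Final answer: 2/(s+7)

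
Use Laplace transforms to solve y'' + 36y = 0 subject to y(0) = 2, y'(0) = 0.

L{y''} + 36L{y} = 0. s²Y - 2s - 0 + 36Y = 0. Y(s² + 36) = 2s. Y = (2s)/(s² + 36). Inverting: y(t) = 2cos(6t)

Final answer: y(t) = 2cos(6t)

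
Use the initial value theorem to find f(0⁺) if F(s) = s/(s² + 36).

f(0⁺) = lim_{s→∞} s·s/(s² + 36) = lim_{s→∞} s²/(s² + 36) = 1

Final answer: 1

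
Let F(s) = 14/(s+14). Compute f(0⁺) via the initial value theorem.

f(0⁺) = lim_{s→∞} s·14/(s+14) = lim_{s→∞} 14s/(s+14) = 14

Final answer: 14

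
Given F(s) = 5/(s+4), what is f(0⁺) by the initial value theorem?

f(0⁺) = lim_{s→∞} s·5/(s+4) = lim_{s→∞} 5s/(s+4) = 5

Final answer: 5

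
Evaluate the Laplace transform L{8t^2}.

L{8t^2} = 8 · L{t^2} = 8 · 2/s^3 = 16/s^3

Final answer: 16/s^3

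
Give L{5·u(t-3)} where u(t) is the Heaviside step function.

L{u(t-a)} = e^(-as)/s. Here a=3, so L{u(t-3)} = e^(-3s)/s, and L{5·u(t-3)} = 5·e^(-3s)/s

Final answer: 5·e^(-3s)/s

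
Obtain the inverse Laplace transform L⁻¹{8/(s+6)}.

L⁻¹{1/(s-a)} = e^(at), so L⁻¹{1/(s+6)} = e^(-6t), and L⁻¹{8/(s+6)} = 8·e^(-6t)

Final answer: 8·e^(-6t)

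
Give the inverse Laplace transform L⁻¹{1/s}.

L⁻¹{c/s} = c, so L⁻¹{1/s} = 1

Final answer: 1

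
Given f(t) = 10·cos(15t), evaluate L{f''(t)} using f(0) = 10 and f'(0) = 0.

F(s) = 10s/(s² + 225). L{f''(t)} = s²F(s) - sf(0) - f'(0) = 10s³/(s² + 225) - 10s = (10s³ - 10s(s² + 225))/(s² + 225) = -2250s/(s² + 225)

Final answer: -2250s/(s² + 225)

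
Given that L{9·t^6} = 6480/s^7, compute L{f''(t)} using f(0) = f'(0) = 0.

L{f''(t)} = s²F(s) - sf(0) - f'(0) = s²·6480/s^7 - 0 - 0 = 6480/s^5

Final answer: 6480/s^5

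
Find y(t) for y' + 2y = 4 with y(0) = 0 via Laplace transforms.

sY + 2Y = 4/s. Y = 4/(s(s+2)). Partial fractions: Y = 2/s - 2/(s+2)

Final answer: y(t) = 2(1 - e^(-2t))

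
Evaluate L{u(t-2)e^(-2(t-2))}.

u(t-a)f(t-a) with f(t)=e^(-2t). L{e^(-2t)} = 1/(s+2). By time shift: e^(-2s)/(s+2)

Final answer: e^(-2s)/(s+2)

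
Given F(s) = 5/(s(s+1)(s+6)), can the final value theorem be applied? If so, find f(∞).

Poles of sF(s) = 5/((s+1)(s+6)) are at s = -1 and s = -6, both in the left half-plane. Theorem applies. f(∞) = lim_{s→0} sF(s) = 5/(1·6) = 5/6

Final answer: 5/6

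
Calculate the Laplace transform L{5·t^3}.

L{t^n} = n!/s^(n+1), so L{t^3} = 6/s^4. Then L{5·t^3} = 5·6/s^4 = 30/s^4

Final answer: 30/s^4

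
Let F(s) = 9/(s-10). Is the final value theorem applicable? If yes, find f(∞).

sF(s) = 9s/(s-10) has a pole at s = 10 in the right half-plane. Theorem does NOT apply (unstable system; f(t) = 9·e^(10t) grows without bound).

Final answer: Not applicable (unstable)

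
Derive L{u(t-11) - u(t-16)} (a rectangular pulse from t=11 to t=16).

L{u(t-a)} = e^(-as)/s. L{u(t-11) - u(t-16)} = (e^(-11s) - e^(-16s))/s

Final answer: (e^(-11s) - e^(-16s))/s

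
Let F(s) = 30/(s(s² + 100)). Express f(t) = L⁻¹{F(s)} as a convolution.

30/(s(s² + 100)) = (1/s)·(30/(s² + 100)) = L{1}·L{3·sin(10t)}. So f(t) = 1*(3·sin(10t)) = ∫₀ᵗ 3·sin(10τ) dτ

Final answer: ∫₀ᵗ 3·sin(10τ) dτ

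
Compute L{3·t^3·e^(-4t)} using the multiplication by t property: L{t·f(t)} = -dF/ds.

Using L{t^n·e^(at)} = n!/(s-a)^(n+1), L{t^3·e^(-4t)} = 6/(s+4)^4, so L{3·t^3·e^(-4t)} = 3·6/(s+4)^4 = 18/(s+4)^4

Final answer: 18/(s+4)^4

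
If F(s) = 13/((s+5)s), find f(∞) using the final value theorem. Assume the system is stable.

f(∞) = lim_{s→0} sF(s) = lim_{s→0} 13/(s+5) = 13/5

Final answer: 13/5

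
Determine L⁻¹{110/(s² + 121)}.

This is the form c·a/(s² + a²) with a = 11, c = 10. L⁻¹ = 10·sin(11t)

Final answer: 10·sin(11t)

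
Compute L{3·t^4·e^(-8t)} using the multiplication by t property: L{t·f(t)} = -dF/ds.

Using L{t^n·e^(at)} = n!/(s-a)^(n+1), L{t^4·e^(-8t)} = 24/(s+8)^5, so L{3·t^4·e^(-8t)} = 3·24/(s+8)^5 = 72/(s+8)^5

Final answer: 72/(s+8)^5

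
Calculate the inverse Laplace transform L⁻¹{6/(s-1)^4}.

L⁻¹{n!/(s-a)^(n+1)} = t^n·e^(at), so L⁻¹{6/(s-1)^4} = t^3·e^t

Final answer: t^3·e^t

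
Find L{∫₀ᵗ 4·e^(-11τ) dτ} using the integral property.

L{∫₀ᵗ f(τ)dτ} = F(s)/s with F(s) = 4/(s+11), so L{∫₀ᵗ 4·e^(-11τ) dτ} = 4/(s(s+11))

Final answer: 4/(s(s+11))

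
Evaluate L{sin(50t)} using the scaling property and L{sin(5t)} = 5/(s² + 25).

Using L{f(at)} = (1/a)F(s/a) with a=10: L{sin(50t)} = (1/10) · 5/((s/10)² + 25) = (1/10) · 5·100/(s² + 2500) = 50/(s² + 2500)

Final answer: 50/(s² + 2500)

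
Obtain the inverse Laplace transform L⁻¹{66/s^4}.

L⁻¹{n!/s^(n+1)} = t^n with n=3. So L⁻¹{6/s^4} = t^3, and L⁻¹{66/s^4} = (66/6)·t^3 = 11·t^3

Final answer: 11·t^3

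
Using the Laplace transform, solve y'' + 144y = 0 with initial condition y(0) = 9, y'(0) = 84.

L{y''} + 144L{y} = 0. s²Y - 9s - 84 + 144Y = 0. Y(s² + 144) = 9s + 84. Y = (9s + 84)/(s² + 144). Inverting: y(t) = 9cos(12t) + 7sin(12t)

Final answer: y(t) = 9cos(12t) + 7sin(12t)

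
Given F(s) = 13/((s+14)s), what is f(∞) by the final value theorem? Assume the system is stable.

f(∞) = lim_{s→0} sF(s) = lim_{s→0} 13/(s+14) = 13/14

Final answer: 13/14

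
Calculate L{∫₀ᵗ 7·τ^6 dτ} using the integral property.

L{∫₀ᵗ f(τ)dτ} = F(s)/s with f(t) = 7t^6. F(s) = 5040/s^7, so L{∫₀ᵗ 7·τ^6 dτ} = (5040/s^7)/s = 5040/s^8. (Check: ∫₀ᵗ 7·τ^6 dτ = 7t^7/7.)

Final answer: 5040/s^8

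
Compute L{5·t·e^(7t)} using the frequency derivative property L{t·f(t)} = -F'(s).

L{e^(7t)} = 1/(s-7). By frequency derivative: L{t·e^(7t)} = -d/ds[1/(s-7)] = -(-1)/(s-7)² = 1/(s-7)². Then L{5·t·e^(7t)} = 5·1/(s-7)² = 5/(s-7)²

Final answer: 5/(s-7)²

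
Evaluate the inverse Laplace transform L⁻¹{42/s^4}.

L⁻¹{n!/s^(n+1)} = t^n with n=3. So L⁻¹{6/s^4} = t^3, and L⁻¹{42/s^4} = (42/6)·t^3 = 7·t^3

Final answer: 7·t^3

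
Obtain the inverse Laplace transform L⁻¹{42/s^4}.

L⁻¹{n!/s^(n+1)} = t^n with n=3. So L⁻¹{6/s^4} = t^3, and L⁻¹{42/s^4} = (42/6)·t^3 = 7·t^3

Final answer: 7·t^3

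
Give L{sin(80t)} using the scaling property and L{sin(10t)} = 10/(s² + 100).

Using L{f(at)} = (1/a)F(s/a) with a=8: L{sin(80t)} = (1/8) · 10/((s/8)² + 100) = (1/8) · 10·64/(s² + 6400) = 80/(s² + 6400)

Final answer: 80/(s² + 6400)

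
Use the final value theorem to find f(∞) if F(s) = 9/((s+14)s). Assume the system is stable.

f(∞) = lim_{s→0} sF(s) = lim_{s→0} 9/(s+14) = 9/14

Final answer: 9/14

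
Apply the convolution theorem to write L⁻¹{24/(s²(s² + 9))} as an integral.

24/(s²(s² + 9)) = (1/s²)·(24/(s² + 9)) = L{t}·L{8·sin(3t)}. So f(t) = t*(8·sin(3t)) = ∫₀ᵗ 8τ·sin(3(t-τ)) dτ

Final answer: ∫₀ᵗ 8τ·sin(3(t-τ)) dτ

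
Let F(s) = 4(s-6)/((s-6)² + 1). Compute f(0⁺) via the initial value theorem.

f(0⁺) = lim_{s→∞} sF(s) = lim_{s→∞} 4s(s-6)/((s-6)² + 1) = 4

Final answer: 4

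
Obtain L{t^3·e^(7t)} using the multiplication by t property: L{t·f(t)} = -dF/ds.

Using L{t^n·e^(at)} = n!/(s-a)^(n+1), L{t^3·e^(7t)} = 6/(s-7)^4

Final answer: 6/(s-7)^4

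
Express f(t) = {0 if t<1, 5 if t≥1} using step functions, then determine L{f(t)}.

f(t) = 5·u(t-1). L{u(t-1)} = e^(-s)/s, so L{f(t)} = 5·e^(-s)/s

Final answer: 5·e^(-s)/s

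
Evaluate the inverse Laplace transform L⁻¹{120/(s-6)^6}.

L⁻¹{n!/(s-a)^(n+1)} = t^n·e^(at), so L⁻¹{120/(s-6)^6} = t^5·e^(6t)

Final answer: t^5·e^(6t)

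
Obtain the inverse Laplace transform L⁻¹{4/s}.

L⁻¹{c/s} = c, so L⁻¹{4/s} = 4

Final answer: 4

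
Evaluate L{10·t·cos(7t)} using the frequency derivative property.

L{cos(7t)} = s/(s² + 49). Derivative: d/ds[s/(s² + 49)] = [(s² + 49) - s·2s]/(s² + 49)² = (49 - s²)/(s² + 49)². So L{t·cos(7t)} = -F'(s) = (s² - 49)/(s² + 49)². Then L{10·t·cos(7t)} = 10·(s² - 49)/(s² + 49)²

Final answer: 10·(s² - 49)/(s² + 49)²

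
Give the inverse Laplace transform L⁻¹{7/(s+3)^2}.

L⁻¹{n!/(s-a)^(n+1)} = t^n·e^(at) with n=1, a=-3. So L⁻¹{1/(s+3)^2} = t·e^(-3t), and L⁻¹{7/(s+3)^2} = (7/1)·t·e^(-3t) = 7·t·e^(-3t)

Final answer: 7·t·e^(-3t)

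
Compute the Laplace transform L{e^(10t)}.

L{e^(at)} = 1/(s-a), so L{e^(10t)} = 1/(s-10)

Final answer: 1/(s-10)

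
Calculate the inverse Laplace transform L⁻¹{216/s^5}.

L⁻¹{n!/s^(n+1)} = t^n with n=4. So L⁻¹{24/s^5} = t^4, and L⁻¹{216/s^5} = (216/24)·t^4 = 9·t^4

Final answer: 9·t^4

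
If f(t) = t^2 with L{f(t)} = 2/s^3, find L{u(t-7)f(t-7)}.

Time shift theorem: L{u(t-a)f(t-a)} = e^(-as)F(s). Here a=7, F(s) = 2/s^3, so L{u(t-7)f(t-7)} = e^(-7s)·2/s^3

Final answer: e^(-7s)·2/s^3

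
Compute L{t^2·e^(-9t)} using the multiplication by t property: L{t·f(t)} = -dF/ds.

Using L{t^n·e^(at)} = n!/(s-a)^(n+1), L{t^2·e^(-9t)} = 2/(s+9)^3

Final answer: 2/(s+9)^3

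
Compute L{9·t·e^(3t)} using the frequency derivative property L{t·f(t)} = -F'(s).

L{e^(3t)} = 1/(s-3). By frequency derivative: L{t·e^(3t)} = -d/ds[1/(s-3)] = -(-1)/(s-3)² = 1/(s-3)². Then L{9·t·e^(3t)} = 9·1/(s-3)² = 9/(s-3)²

Final answer: 9/(s-3)²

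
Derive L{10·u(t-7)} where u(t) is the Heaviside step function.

L{u(t-a)} = e^(-as)/s. Here a=7, so L{u(t-7)} = e^(-7s)/s, and L{10·u(t-7)} = 10·e^(-7s)/s

Final answer: 10·e^(-7s)/s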